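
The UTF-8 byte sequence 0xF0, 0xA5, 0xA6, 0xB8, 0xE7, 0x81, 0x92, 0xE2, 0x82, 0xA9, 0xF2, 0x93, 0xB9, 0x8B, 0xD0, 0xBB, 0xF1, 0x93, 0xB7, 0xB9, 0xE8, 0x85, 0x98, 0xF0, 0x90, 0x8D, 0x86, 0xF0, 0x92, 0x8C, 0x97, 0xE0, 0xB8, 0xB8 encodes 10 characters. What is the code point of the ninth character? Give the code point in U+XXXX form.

U+12317

Offset 0: leading byte 0xF0 = 11110000 → 4-byte char #1 = F0 A5 A6 B8.
Offset 4: leading byte 0xE7 = 11100111 → 3-byte char #2 = E7 81 92.
Offset 7: leading byte 0xE2 = 11100010 → 3-byte char #3 = E2 82 A9.
Offset 10: leading byte 0xF2 = 11110010 → 4-byte char #4 = F2 93 B9 8B.
Offset 14: leading byte 0xD0 = 11010000 → 2-byte char #5 = D0 BB.
Offset 16: leading byte 0xF1 = 11110001 → 4-byte char #6 = F1 93 B7 B9.
Offset 20: leading byte 0xE8 = 11101000 → 3-byte char #7 = E8 85 98.
Offset 23: leading byte 0xF0 = 11110000 → 4-byte char #8 = F0 90 8D 86.
Offset 27: leading byte 0xF0 = 11110000 → 4-byte char #9 = F0 92 8C 97.
Leading byte 0xF0 = 11110000 matches 11110xxx → 4-byte sequence.
Byte 1: 0xF0 = 11110000, payload 000 (3 bits).
Byte 2: 0x92 = 10010010 (10xxxxxx ✓), payload 010010.
Byte 3: 0x8C = 10001100 (10xxxxxx ✓), payload 001100.
Byte 4: 0x97 = 10010111 (10xxxxxx ✓), payload 010111.
Concatenate: 000010010001100010111 = 0x12317 (21 bits → U+12317).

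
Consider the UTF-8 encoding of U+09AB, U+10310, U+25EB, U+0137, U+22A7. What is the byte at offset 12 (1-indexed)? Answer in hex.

1-indexed offset 12 is 0-indexed offset 11.
U+09AB → 3-byte form E0 A6 AB at offsets 0–2.
U+10310 → 4-byte form F0 90 8C 90 at offsets 3–6.
U+25EB → 3-byte form E2 97 AB at offsets 7–9.
U+0137 → 2-byte form C4 B7 at offsets 10–11.
Offset 11 falls in char 4's range; it's byte 2 of C4 B7 = 0xB7.

0xB7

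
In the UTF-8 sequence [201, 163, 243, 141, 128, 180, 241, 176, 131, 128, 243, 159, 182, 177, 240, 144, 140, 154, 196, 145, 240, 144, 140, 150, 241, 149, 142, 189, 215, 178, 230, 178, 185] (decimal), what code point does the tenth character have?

Offset 0: leading byte 0xC9 = 11001001 → 2-byte char #1 = C9 A3.
Offset 2: leading byte 0xF3 = 11110011 → 4-byte char #2 = F3 8D 80 B4.
Offset 6: leading byte 0xF1 = 11110001 → 4-byte char #3 = F1 B0 83 80.
Offset 10: leading byte 0xF3 = 11110011 → 4-byte char #4 = F3 9F B6 B1.
Offset 14: leading byte 0xF0 = 11110000 → 4-byte char #5 = F0 90 8C 9A.
Offset 18: leading byte 0xC4 = 11000100 → 2-byte char #6 = C4 91.
Offset 20: leading byte 0xF0 = 11110000 → 4-byte char #7 = F0 90 8C 96.
Offset 24: leading byte 0xF1 = 11110001 → 4-byte char #8 = F1 95 8E BD.
Offset 28: leading byte 0xD7 = 11010111 → 2-byte char #9 = D7 B2.
Offset 30: leading byte 0xE6 = 11100110 → 3-byte char #10 = E6 B2 B9.
Leading byte 0xE6 = 11100110 matches 1110xxxx → 3-byte sequence.
Byte 1: 0xE6 = 11100110, payload 0110 (4 bits).
Byte 2: 0xB2 = 10110010 (10xxxxxx ✓), payload 110010.
Byte 3: 0xB9 = 10111001 (10xxxxxx ✓), payload 111001.
Concatenate: 0110110010111001 = 0x6CB9 (16 bits → U+6CB9).

U+6CB9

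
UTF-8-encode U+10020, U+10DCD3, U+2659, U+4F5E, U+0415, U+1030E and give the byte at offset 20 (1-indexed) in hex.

0x8E

1-indexed offset 20 is 0-indexed offset 19.
U+10020 → 4-byte form F0 90 80 A0 at offsets 0–3.
U+10DCD3 → 4-byte form F4 8D B3 93 at offsets 4–7.
U+2659 → 3-byte form E2 99 99 at offsets 8–10.
U+4F5E → 3-byte form E4 BD 9E at offsets 11–13.
U+0415 → 2-byte form D0 95 at offsets 14–15.
U+1030E → 4-byte form F0 90 8C 8E at offsets 16–19.
Offset 19 falls in char 6's range; it's byte 4 of F0 90 8C 8E = 0x8E.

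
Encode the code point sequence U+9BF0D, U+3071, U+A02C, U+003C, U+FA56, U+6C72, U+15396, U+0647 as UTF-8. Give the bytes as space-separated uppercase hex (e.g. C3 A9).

F2 9B BC 8D E3 81 B1 EA 80 AC 3C EF A9 96 E6 B1 B2 F0 95 8E 96 D9 87

U+9BF0D: 4-byte form → F2 9B BC 8D.
U+3071: 3-byte form → E3 81 B1.
U+A02C: 3-byte form → EA 80 AC.
U+003C: 1-byte form → 3C.
U+FA56: 3-byte form → EF A9 96.
U+6C72: 3-byte form → E6 B1 B2.
U+15396: 4-byte form → F0 95 8E 96.
U+0647: 2-byte form → D9 87.
Concatenated (23 bytes): F2 9B BC 8D E3 81 B1 EA 80 AC 3C EF A9 96 E6 B1 B2 F0 95 8E 96 D9 87.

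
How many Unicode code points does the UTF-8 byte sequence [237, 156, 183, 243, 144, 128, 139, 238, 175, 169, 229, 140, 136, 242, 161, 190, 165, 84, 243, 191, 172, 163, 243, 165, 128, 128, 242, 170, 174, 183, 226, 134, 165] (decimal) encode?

10

Byte at offset 0: 0xED = 11101101 → 3-byte char (#1). Advance 3.
Byte at offset 3: 0xF3 = 11110011 → 4-byte char (#2). Advance 4.
Byte at offset 7: 0xEE = 11101110 → 3-byte char (#3). Advance 3.
Byte at offset 10: 0xE5 = 11100101 → 3-byte char (#4). Advance 3.
Byte at offset 13: 0xF2 = 11110010 → 4-byte char (#5). Advance 4.
Byte at offset 17: 0x54 = 01010100 → 1-byte char (#6). Advance 1.
Byte at offset 18: 0xF3 = 11110011 → 4-byte char (#7). Advance 4.
Byte at offset 22: 0xF3 = 11110011 → 4-byte char (#8). Advance 4.
Byte at offset 26: 0xF2 = 11110010 → 4-byte char (#9). Advance 4.
Byte at offset 30: 0xE2 = 11100010 → 3-byte char (#10). Advance 3.
Reached end at offset 33 after 10 code points.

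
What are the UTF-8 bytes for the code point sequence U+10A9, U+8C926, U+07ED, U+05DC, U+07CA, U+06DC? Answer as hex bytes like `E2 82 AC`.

U+10A9: 3-byte form → E1 82 A9.
U+8C926: 4-byte form → F2 8C A4 A6.
U+07ED: 2-byte form → DF AD.
U+05DC: 2-byte form → D7 9C.
U+07CA: 2-byte form → DF 8A.
U+06DC: 2-byte form → DB 9C.
Concatenated (15 bytes): E1 82 A9 F2 8C A4 A6 DF AD D7 9C DF 8A DB 9C.

E1 82 A9 F2 8C A4 A6 DF AD D7 9C DF 8A DB 9C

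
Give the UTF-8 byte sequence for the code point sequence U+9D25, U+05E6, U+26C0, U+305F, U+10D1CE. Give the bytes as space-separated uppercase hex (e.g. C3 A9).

U+9D25: 3-byte form → E9 B4 A5.
U+05E6: 2-byte form → D7 A6.
U+26C0: 3-byte form → E2 9B 80.
U+305F: 3-byte form → E3 81 9F.
U+10D1CE: 4-byte form → F4 8D 87 8E.
Concatenated (15 bytes): E9 B4 A5 D7 A6 E2 9B 80 E3 81 9F F4 8D 87 8E.

E9 B4 A5 D7 A6 E2 9B 80 E3 81 9F F4 8D 87 8E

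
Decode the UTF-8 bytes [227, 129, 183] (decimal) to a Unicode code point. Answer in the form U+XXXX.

Leading byte 0xE3 = 11100011 matches 1110xxxx → 3-byte sequence.
Byte 1: 0xE3 = 11100011, payload 0011 (4 bits).
Byte 2: 0x81 = 10000001 (10xxxxxx ✓), payload 000001.
Byte 3: 0xB7 = 10110111 (10xxxxxx ✓), payload 110111.
Concatenate: 0011000001110111 = 0x3077 (16 bits → U+3077).

U+3077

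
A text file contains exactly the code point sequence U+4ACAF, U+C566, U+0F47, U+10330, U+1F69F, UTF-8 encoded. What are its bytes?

F1 8A B2 AF EC 95 A6 E0 BD 87 F0 90 8C B0 F0 9F 9A 9F

U+4ACAF: 4-byte form → F1 8A B2 AF.
U+C566: 3-byte form → EC 95 A6.
U+0F47: 3-byte form → E0 BD 87.
U+10330: 4-byte form → F0 90 8C B0.
U+1F69F: 4-byte form → F0 9F 9A 9F.
Concatenated (18 bytes): F1 8A B2 AF EC 95 A6 E0 BD 87 F0 90 8C B0 F0 9F 9A 9F.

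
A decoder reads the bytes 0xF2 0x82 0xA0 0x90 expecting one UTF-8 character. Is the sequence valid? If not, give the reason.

valid

Leading byte 0xF2 = 11110010 → 4-byte form.
Continuation bytes 0x82=10000010, 0xA0=10100000, 0x90=10010000 all match 10xxxxxx.
Decoded value 0x82810 is ≥ 0x10000 (shortest form) and not a surrogate.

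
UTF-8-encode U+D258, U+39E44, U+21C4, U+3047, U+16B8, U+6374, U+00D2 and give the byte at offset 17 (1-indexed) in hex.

1-indexed offset 17 is 0-indexed offset 16.
U+D258 → 3-byte form ED 89 98 at offsets 0–2.
U+39E44 → 4-byte form F0 B9 B9 84 at offsets 3–6.
U+21C4 → 3-byte form E2 87 84 at offsets 7–9.
U+3047 → 3-byte form E3 81 87 at offsets 10–12.
U+16B8 → 3-byte form E1 9A B8 at offsets 13–15.
U+6374 → 3-byte form E6 8D B4 at offsets 16–18.
Offset 16 falls in char 6's range; it's byte 1 of E6 8D B4 = 0xE6.

0xE6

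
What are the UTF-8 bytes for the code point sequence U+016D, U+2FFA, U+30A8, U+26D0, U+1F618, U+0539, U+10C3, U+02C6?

U+016D: 2-byte form → C5 AD.
U+2FFA: 3-byte form → E2 BF BA.
U+30A8: 3-byte form → E3 82 A8.
U+26D0: 3-byte form → E2 9B 90.
U+1F618: 4-byte form → F0 9F 98 98.
U+0539: 2-byte form → D4 B9.
U+10C3: 3-byte form → E1 83 83.
U+02C6: 2-byte form → CB 86.
Concatenated (22 bytes): C5 AD E2 BF BA E3 82 A8 E2 9B 90 F0 9F 98 98 D4 B9 E1 83 83 CB 86.

C5 AD E2 BF BA E3 82 A8 E2 9B 90 F0 9F 98 98 D4 B9 E1 83 83 CB 86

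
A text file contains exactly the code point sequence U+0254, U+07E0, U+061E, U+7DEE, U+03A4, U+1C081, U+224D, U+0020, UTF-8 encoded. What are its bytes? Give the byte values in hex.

C9 94 DF A0 D8 9E E7 B7 AE CE A4 F0 9C 82 81 E2 89 8D 20

U+0254: 2-byte form → C9 94.
U+07E0: 2-byte form → DF A0.
U+061E: 2-byte form → D8 9E.
U+7DEE: 3-byte form → E7 B7 AE.
U+03A4: 2-byte form → CE A4.
U+1C081: 4-byte form → F0 9C 82 81.
U+224D: 3-byte form → E2 89 8D.
U+0020: 1-byte form → 20.
Concatenated (19 bytes): C9 94 DF A0 D8 9E E7 B7 AE CE A4 F0 9C 82 81 E2 89 8D 20.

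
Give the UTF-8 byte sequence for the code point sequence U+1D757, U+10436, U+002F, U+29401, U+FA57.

U+1D757: 4-byte form → F0 9D 9D 97.
U+10436: 4-byte form → F0 90 90 B6.
U+002F: 1-byte form → 2F.
U+29401: 4-byte form → F0 A9 90 81.
U+FA57: 3-byte form → EF A9 97.
Concatenated (16 bytes): F0 9D 9D 97 F0 90 90 B6 2F F0 A9 90 81 EF A9 97.

F0 9D 9D 97 F0 90 90 B6 2F F0 A9 90 81 EF A9 97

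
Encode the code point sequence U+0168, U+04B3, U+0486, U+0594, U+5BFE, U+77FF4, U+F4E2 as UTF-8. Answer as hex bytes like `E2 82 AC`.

C5 A8 D2 B3 D2 86 D6 94 E5 AF BE F1 B7 BF B4 EF 93 A2

U+0168: 2-byte form → C5 A8.
U+04B3: 2-byte form → D2 B3.
U+0486: 2-byte form → D2 86.
U+0594: 2-byte form → D6 94.
U+5BFE: 3-byte form → E5 AF BE.
U+77FF4: 4-byte form → F1 B7 BF B4.
U+F4E2: 3-byte form → EF 93 A2.
Concatenated (18 bytes): C5 A8 D2 B3 D2 86 D6 94 E5 AF BE F1 B7 BF B4 EF 93 A2.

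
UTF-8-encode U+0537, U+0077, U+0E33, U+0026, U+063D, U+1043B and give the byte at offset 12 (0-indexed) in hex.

U+0537 → 2-byte form D4 B7 at offsets 0–1.
U+0077 → 1-byte form 77 at offsets 2–2.
U+0E33 → 3-byte form E0 B8 B3 at offsets 3–5.
U+0026 → 1-byte form 26 at offsets 6–6.
U+063D → 2-byte form D8 BD at offsets 7–8.
U+1043B → 4-byte form F0 90 90 BB at offsets 9–12.
Offset 12 falls in char 6's range; it's byte 4 of F0 90 90 BB = 0xBB.

0xBB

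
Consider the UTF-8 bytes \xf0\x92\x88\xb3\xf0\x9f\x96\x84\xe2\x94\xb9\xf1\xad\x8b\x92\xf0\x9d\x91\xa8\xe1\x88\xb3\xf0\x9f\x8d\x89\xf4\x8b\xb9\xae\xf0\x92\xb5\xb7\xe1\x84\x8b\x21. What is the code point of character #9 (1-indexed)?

Offset 0: leading byte 0xF0 = 11110000 → 4-byte char #1 = F0 92 88 B3.
Offset 4: leading byte 0xF0 = 11110000 → 4-byte char #2 = F0 9F 96 84.
Offset 8: leading byte 0xE2 = 11100010 → 3-byte char #3 = E2 94 B9.
Offset 11: leading byte 0xF1 = 11110001 → 4-byte char #4 = F1 AD 8B 92.
Offset 15: leading byte 0xF0 = 11110000 → 4-byte char #5 = F0 9D 91 A8.
Offset 19: leading byte 0xE1 = 11100001 → 3-byte char #6 = E1 88 B3.
Offset 22: leading byte 0xF0 = 11110000 → 4-byte char #7 = F0 9F 8D 89.
Offset 26: leading byte 0xF4 = 11110100 → 4-byte char #8 = F4 8B B9 AE.
Offset 30: leading byte 0xF0 = 11110000 → 4-byte char #9 = F0 92 B5 B7.
Leading byte 0xF0 = 11110000 matches 11110xxx → 4-byte sequence.
Byte 1: 0xF0 = 11110000, payload 000 (3 bits).
Byte 2: 0x92 = 10010010 (10xxxxxx ✓), payload 010010.
Byte 3: 0xB5 = 10110101 (10xxxxxx ✓), payload 110101.
Byte 4: 0xB7 = 10110111 (10xxxxxx ✓), payload 110111.
Concatenate: 000010010110101110111 = 0x12D77 (21 bits → U+12D77).

U+12D77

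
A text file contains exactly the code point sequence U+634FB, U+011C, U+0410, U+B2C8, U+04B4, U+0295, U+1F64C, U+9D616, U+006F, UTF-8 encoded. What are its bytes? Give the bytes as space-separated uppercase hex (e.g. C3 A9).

U+634FB: 4-byte form → F1 A3 93 BB.
U+011C: 2-byte form → C4 9C.
U+0410: 2-byte form → D0 90.
U+B2C8: 3-byte form → EB 8B 88.
U+04B4: 2-byte form → D2 B4.
U+0295: 2-byte form → CA 95.
U+1F64C: 4-byte form → F0 9F 99 8C.
U+9D616: 4-byte form → F2 9D 98 96.
U+006F: 1-byte form → 6F.
Concatenated (24 bytes): F1 A3 93 BB C4 9C D0 90 EB 8B 88 D2 B4 CA 95 F0 9F 99 8C F2 9D 98 96 6F.

F1 A3 93 BB C4 9C D0 90 EB 8B 88 D2 B4 CA 95 F0 9F 99 8C F2 9D 98 96 6F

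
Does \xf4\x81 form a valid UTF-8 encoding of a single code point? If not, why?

invalid (sequence truncated)

Leading byte 0xF4 = 11110100 → 4-byte form, but only 2 bytes are present.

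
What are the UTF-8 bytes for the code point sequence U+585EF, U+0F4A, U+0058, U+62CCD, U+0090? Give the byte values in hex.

F1 98 97 AF E0 BD 8A 58 F1 A2 B3 8D C2 90

U+585EF: 4-byte form → F1 98 97 AF.
U+0F4A: 3-byte form → E0 BD 8A.
U+0058: 1-byte form → 58.
U+62CCD: 4-byte form → F1 A2 B3 8D.
U+0090: 2-byte form → C2 90.
Concatenated (14 bytes): F1 98 97 AF E0 BD 8A 58 F1 A2 B3 8D C2 90.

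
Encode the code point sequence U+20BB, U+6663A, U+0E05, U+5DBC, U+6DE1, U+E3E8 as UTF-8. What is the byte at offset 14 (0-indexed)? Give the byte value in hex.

0xB7

U+20BB → 3-byte form E2 82 BB at offsets 0–2.
U+6663A → 4-byte form F1 A6 98 BA at offsets 3–6.
U+0E05 → 3-byte form E0 B8 85 at offsets 7–9.
U+5DBC → 3-byte form E5 B6 BC at offsets 10–12.
U+6DE1 → 3-byte form E6 B7 A1 at offsets 13–15.
Offset 14 falls in char 5's range; it's byte 2 of E6 B7 A1 = 0xB7.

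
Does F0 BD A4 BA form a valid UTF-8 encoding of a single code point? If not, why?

Leading byte 0xF0 = 11110000 → 4-byte form.
Continuation bytes 0xBD=10111101, 0xA4=10100100, 0xBA=10111010 all match 10xxxxxx.
Decoded value 0x3D93A is ≥ 0x10000 (shortest form) and not a surrogate.

valid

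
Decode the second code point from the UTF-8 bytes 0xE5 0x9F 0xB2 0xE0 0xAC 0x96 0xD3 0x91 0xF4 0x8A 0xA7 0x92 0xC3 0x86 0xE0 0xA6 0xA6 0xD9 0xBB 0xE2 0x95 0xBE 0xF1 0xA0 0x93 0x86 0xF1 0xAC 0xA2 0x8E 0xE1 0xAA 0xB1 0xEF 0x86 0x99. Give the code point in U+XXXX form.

Offset 0: leading byte 0xE5 = 11100101 → 3-byte char #1 = E5 9F B2.
Offset 3: leading byte 0xE0 = 11100000 → 3-byte char #2 = E0 AC 96.
Leading byte 0xE0 = 11100000 matches 1110xxxx → 3-byte sequence.
Byte 1: 0xE0 = 11100000, payload 0000 (4 bits).
Byte 2: 0xAC = 10101100 (10xxxxxx ✓), payload 101100.
Byte 3: 0x96 = 10010110 (10xxxxxx ✓), payload 010110.
Concatenate: 0000101100010110 = 0xB16 (16 bits → U+0B16).

U+0B16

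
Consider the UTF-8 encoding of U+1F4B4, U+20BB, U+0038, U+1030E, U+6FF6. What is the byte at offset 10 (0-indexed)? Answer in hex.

U+1F4B4 → 4-byte form F0 9F 92 B4 at offsets 0–3.
U+20BB → 3-byte form E2 82 BB at offsets 4–6.
U+0038 → 1-byte form 38 at offsets 7–7.
U+1030E → 4-byte form F0 90 8C 8E at offsets 8–11.
Offset 10 falls in char 4's range; it's byte 3 of F0 90 8C 8E = 0x8C.

0x8C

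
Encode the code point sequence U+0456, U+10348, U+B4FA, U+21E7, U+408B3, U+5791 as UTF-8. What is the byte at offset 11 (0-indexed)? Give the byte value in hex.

0xA7

U+0456 → 2-byte form D1 96 at offsets 0–1.
U+10348 → 4-byte form F0 90 8D 88 at offsets 2–5.
U+B4FA → 3-byte form EB 93 BA at offsets 6–8.
U+21E7 → 3-byte form E2 87 A7 at offsets 9–11.
Offset 11 falls in char 4's range; it's byte 3 of E2 87 A7 = 0xA7.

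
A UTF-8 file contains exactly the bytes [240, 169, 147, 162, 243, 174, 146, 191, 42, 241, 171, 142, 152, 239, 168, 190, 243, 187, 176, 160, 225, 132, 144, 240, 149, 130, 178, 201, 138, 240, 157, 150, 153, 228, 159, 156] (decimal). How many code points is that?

Byte at offset 0: 0xF0 = 11110000 → 4-byte char (#1). Advance 4.
Byte at offset 4: 0xF3 = 11110011 → 4-byte char (#2). Advance 4.
Byte at offset 8: 0x2A = 00101010 → 1-byte char (#3). Advance 1.
Byte at offset 9: 0xF1 = 11110001 → 4-byte char (#4). Advance 4.
Byte at offset 13: 0xEF = 11101111 → 3-byte char (#5). Advance 3.
Byte at offset 16: 0xF3 = 11110011 → 4-byte char (#6). Advance 4.
Byte at offset 20: 0xE1 = 11100001 → 3-byte char (#7). Advance 3.
Byte at offset 23: 0xF0 = 11110000 → 4-byte char (#8). Advance 4.
Byte at offset 27: 0xC9 = 11001001 → 2-byte char (#9). Advance 2.
Byte at offset 29: 0xF0 = 11110000 → 4-byte char (#10). Advance 4.
Byte at offset 33: 0xE4 = 11100100 → 3-byte char (#11). Advance 3.
Reached end at offset 36 after 11 code points.

11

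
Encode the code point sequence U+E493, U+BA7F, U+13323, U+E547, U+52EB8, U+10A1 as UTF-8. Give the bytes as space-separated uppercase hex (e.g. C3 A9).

U+E493: 3-byte form → EE 92 93.
U+BA7F: 3-byte form → EB A9 BF.
U+13323: 4-byte form → F0 93 8C A3.
U+E547: 3-byte form → EE 95 87.
U+52EB8: 4-byte form → F1 92 BA B8.
U+10A1: 3-byte form → E1 82 A1.
Concatenated (20 bytes): EE 92 93 EB A9 BF F0 93 8C A3 EE 95 87 F1 92 BA B8 E1 82 A1.

EE 92 93 EB A9 BF F0 93 8C A3 EE 95 87 F1 92 BA B8 E1 82 A1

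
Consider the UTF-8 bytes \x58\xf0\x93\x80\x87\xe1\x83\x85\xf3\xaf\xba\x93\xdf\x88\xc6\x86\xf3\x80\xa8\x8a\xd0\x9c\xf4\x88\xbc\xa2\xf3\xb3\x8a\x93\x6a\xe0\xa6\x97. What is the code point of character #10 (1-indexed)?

Offset 0: leading byte 0x58 = 01011000 → 1-byte char #1 = 58.
Offset 1: leading byte 0xF0 = 11110000 → 4-byte char #2 = F0 93 80 87.
Offset 5: leading byte 0xE1 = 11100001 → 3-byte char #3 = E1 83 85.
Offset 8: leading byte 0xF3 = 11110011 → 4-byte char #4 = F3 AF BA 93.
Offset 12: leading byte 0xDF = 11011111 → 2-byte char #5 = DF 88.
Offset 14: leading byte 0xC6 = 11000110 → 2-byte char #6 = C6 86.
Offset 16: leading byte 0xF3 = 11110011 → 4-byte char #7 = F3 80 A8 8A.
Offset 20: leading byte 0xD0 = 11010000 → 2-byte char #8 = D0 9C.
Offset 22: leading byte 0xF4 = 11110100 → 4-byte char #9 = F4 88 BC A2.
Offset 26: leading byte 0xF3 = 11110011 → 4-byte char #10 = F3 B3 8A 93.
Leading byte 0xF3 = 11110011 matches 11110xxx → 4-byte sequence.
Byte 1: 0xF3 = 11110011, payload 011 (3 bits).
Byte 2: 0xB3 = 10110011 (10xxxxxx ✓), payload 110011.
Byte 3: 0x8A = 10001010 (10xxxxxx ✓), payload 001010.
Byte 4: 0x93 = 10010011 (10xxxxxx ✓), payload 010011.
Concatenate: 011110011001010010011 = 0xF3293 (21 bits → U+F3293).

U+F3293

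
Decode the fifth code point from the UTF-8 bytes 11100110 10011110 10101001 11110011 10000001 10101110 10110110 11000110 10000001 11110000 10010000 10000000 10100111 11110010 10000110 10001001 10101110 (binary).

Offset 0: leading byte 0xE6 = 11100110 → 3-byte char #1 = E6 9E A9.
Offset 3: leading byte 0xF3 = 11110011 → 4-byte char #2 = F3 81 AE B6.
Offset 7: leading byte 0xC6 = 11000110 → 2-byte char #3 = C6 81.
Offset 9: leading byte 0xF0 = 11110000 → 4-byte char #4 = F0 90 80 A7.
Offset 13: leading byte 0xF2 = 11110010 → 4-byte char #5 = F2 86 89 AE.
Leading byte 0xF2 = 11110010 matches 11110xxx → 4-byte sequence.
Byte 1: 0xF2 = 11110010, payload 010 (3 bits).
Byte 2: 0x86 = 10000110 (10xxxxxx ✓), payload 000110.
Byte 3: 0x89 = 10001001 (10xxxxxx ✓), payload 001001.
Byte 4: 0xAE = 10101110 (10xxxxxx ✓), payload 101110.
Concatenate: 010000110001001101110 = 0x8626E (21 bits → U+8626E).

U+8626E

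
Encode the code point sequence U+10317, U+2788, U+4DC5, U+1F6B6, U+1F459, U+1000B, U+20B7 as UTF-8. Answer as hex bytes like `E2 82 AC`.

U+10317: 4-byte form → F0 90 8C 97.
U+2788: 3-byte form → E2 9E 88.
U+4DC5: 3-byte form → E4 B7 85.
U+1F6B6: 4-byte form → F0 9F 9A B6.
U+1F459: 4-byte form → F0 9F 91 99.
U+1000B: 4-byte form → F0 90 80 8B.
U+20B7: 3-byte form → E2 82 B7.
Concatenated (25 bytes): F0 90 8C 97 E2 9E 88 E4 B7 85 F0 9F 9A B6 F0 9F 91 99 F0 90 80 8B E2 82 B7.

F0 90 8C 97 E2 9E 88 E4 B7 85 F0 9F 9A B6 F0 9F 91 99 F0 90 80 8B E2 82 B7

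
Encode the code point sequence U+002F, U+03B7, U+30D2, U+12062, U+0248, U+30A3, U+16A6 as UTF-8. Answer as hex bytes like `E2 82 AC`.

U+002F: 1-byte form → 2F.
U+03B7: 2-byte form → CE B7.
U+30D2: 3-byte form → E3 83 92.
U+12062: 4-byte form → F0 92 81 A2.
U+0248: 2-byte form → C9 88.
U+30A3: 3-byte form → E3 82 A3.
U+16A6: 3-byte form → E1 9A A6.
Concatenated (18 bytes): 2F CE B7 E3 83 92 F0 92 81 A2 C9 88 E3 82 A3 E1 9A A6.

2F CE B7 E3 83 92 F0 92 81 A2 C9 88 E3 82 A3 E1 9A A6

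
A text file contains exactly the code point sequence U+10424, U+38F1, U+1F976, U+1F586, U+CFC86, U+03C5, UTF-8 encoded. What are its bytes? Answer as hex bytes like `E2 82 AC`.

U+10424: 4-byte form → F0 90 90 A4.
U+38F1: 3-byte form → E3 A3 B1.
U+1F976: 4-byte form → F0 9F A5 B6.
U+1F586: 4-byte form → F0 9F 96 86.
U+CFC86: 4-byte form → F3 8F B2 86.
U+03C5: 2-byte form → CF 85.
Concatenated (21 bytes): F0 90 90 A4 E3 A3 B1 F0 9F A5 B6 F0 9F 96 86 F3 8F B2 86 CF 85.

F0 90 90 A4 E3 A3 B1 F0 9F A5 B6 F0 9F 96 86 F3 8F B2 86 CF 85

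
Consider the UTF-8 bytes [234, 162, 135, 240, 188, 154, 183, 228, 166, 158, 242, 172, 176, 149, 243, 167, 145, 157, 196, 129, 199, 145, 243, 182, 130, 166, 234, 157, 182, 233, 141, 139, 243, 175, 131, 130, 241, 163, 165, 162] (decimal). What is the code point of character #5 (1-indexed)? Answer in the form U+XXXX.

U+E745D

Offset 0: leading byte 0xEA = 11101010 → 3-byte char #1 = EA A2 87.
Offset 3: leading byte 0xF0 = 11110000 → 4-byte char #2 = F0 BC 9A B7.
Offset 7: leading byte 0xE4 = 11100100 → 3-byte char #3 = E4 A6 9E.
Offset 10: leading byte 0xF2 = 11110010 → 4-byte char #4 = F2 AC B0 95.
Offset 14: leading byte 0xF3 = 11110011 → 4-byte char #5 = F3 A7 91 9D.
Leading byte 0xF3 = 11110011 matches 11110xxx → 4-byte sequence.
Byte 1: 0xF3 = 11110011, payload 011 (3 bits).
Byte 2: 0xA7 = 10100111 (10xxxxxx ✓), payload 100111.
Byte 3: 0x91 = 10010001 (10xxxxxx ✓), payload 010001.
Byte 4: 0x9D = 10011101 (10xxxxxx ✓), payload 011101.
Concatenate: 011100111010001011101 = 0xE745D (21 bits → U+E745D).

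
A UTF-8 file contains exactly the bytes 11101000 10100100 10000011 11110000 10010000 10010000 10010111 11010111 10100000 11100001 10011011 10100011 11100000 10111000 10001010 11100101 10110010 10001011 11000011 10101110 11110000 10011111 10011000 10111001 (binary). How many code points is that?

8

Byte at offset 0: 0xE8 = 11101000 → 3-byte char (#1). Advance 3.
Byte at offset 3: 0xF0 = 11110000 → 4-byte char (#2). Advance 4.
Byte at offset 7: 0xD7 = 11010111 → 2-byte char (#3). Advance 2.
Byte at offset 9: 0xE1 = 11100001 → 3-byte char (#4). Advance 3.
Byte at offset 12: 0xE0 = 11100000 → 3-byte char (#5). Advance 3.
Byte at offset 15: 0xE5 = 11100101 → 3-byte char (#6). Advance 3.
Byte at offset 18: 0xC3 = 11000011 → 2-byte char (#7). Advance 2.
Byte at offset 20: 0xF0 = 11110000 → 4-byte char (#8). Advance 4.
Reached end at offset 24 after 8 code points.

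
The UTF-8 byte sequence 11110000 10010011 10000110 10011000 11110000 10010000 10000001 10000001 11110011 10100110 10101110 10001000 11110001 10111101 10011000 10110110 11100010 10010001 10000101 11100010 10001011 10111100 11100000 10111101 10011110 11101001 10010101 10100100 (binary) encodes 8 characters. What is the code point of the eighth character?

Offset 0: leading byte 0xF0 = 11110000 → 4-byte char #1 = F0 93 86 98.
Offset 4: leading byte 0xF0 = 11110000 → 4-byte char #2 = F0 90 81 81.
Offset 8: leading byte 0xF3 = 11110011 → 4-byte char #3 = F3 A6 AE 88.
Offset 12: leading byte 0xF1 = 11110001 → 4-byte char #4 = F1 BD 98 B6.
Offset 16: leading byte 0xE2 = 11100010 → 3-byte char #5 = E2 91 85.
Offset 19: leading byte 0xE2 = 11100010 → 3-byte char #6 = E2 8B BC.
Offset 22: leading byte 0xE0 = 11100000 → 3-byte char #7 = E0 BD 9E.
Offset 25: leading byte 0xE9 = 11101001 → 3-byte char #8 = E9 95 A4.
Leading byte 0xE9 = 11101001 matches 1110xxxx → 3-byte sequence.
Byte 1: 0xE9 = 11101001, payload 1001 (4 bits).
Byte 2: 0x95 = 10010101 (10xxxxxx ✓), payload 010101.
Byte 3: 0xA4 = 10100100 (10xxxxxx ✓), payload 100100.
Concatenate: 1001010101100100 = 0x9564 (16 bits → U+9564).

U+9564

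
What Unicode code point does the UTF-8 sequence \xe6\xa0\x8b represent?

Leading byte 0xE6 = 11100110 matches 1110xxxx → 3-byte sequence.
Byte 1: 0xE6 = 11100110, payload 0110 (4 bits).
Byte 2: 0xA0 = 10100000 (10xxxxxx ✓), payload 100000.
Byte 3: 0x8B = 10001011 (10xxxxxx ✓), payload 001011.
Concatenate: 0110100000001011 = 0x680B (16 bits → U+680B).

U+680B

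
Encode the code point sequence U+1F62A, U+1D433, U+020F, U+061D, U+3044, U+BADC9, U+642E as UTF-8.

U+1F62A: 4-byte form → F0 9F 98 AA.
U+1D433: 4-byte form → F0 9D 90 B3.
U+020F: 2-byte form → C8 8F.
U+061D: 2-byte form → D8 9D.
U+3044: 3-byte form → E3 81 84.
U+BADC9: 4-byte form → F2 BA B7 89.
U+642E: 3-byte form → E6 90 AE.
Concatenated (22 bytes): F0 9F 98 AA F0 9D 90 B3 C8 8F D8 9D E3 81 84 F2 BA B7 89 E6 90 AE.

F0 9F 98 AA F0 9D 90 B3 C8 8F D8 9D E3 81 84 F2 BA B7 89 E6 90 AE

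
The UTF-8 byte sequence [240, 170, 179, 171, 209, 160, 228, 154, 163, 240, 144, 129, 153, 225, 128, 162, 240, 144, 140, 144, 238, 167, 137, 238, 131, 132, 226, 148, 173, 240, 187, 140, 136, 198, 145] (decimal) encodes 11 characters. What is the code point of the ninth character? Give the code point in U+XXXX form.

Offset 0: leading byte 0xF0 = 11110000 → 4-byte char #1 = F0 AA B3 AB.
Offset 4: leading byte 0xD1 = 11010001 → 2-byte char #2 = D1 A0.
Offset 6: leading byte 0xE4 = 11100100 → 3-byte char #3 = E4 9A A3.
Offset 9: leading byte 0xF0 = 11110000 → 4-byte char #4 = F0 90 81 99.
Offset 13: leading byte 0xE1 = 11100001 → 3-byte char #5 = E1 80 A2.
Offset 16: leading byte 0xF0 = 11110000 → 4-byte char #6 = F0 90 8C 90.
Offset 20: leading byte 0xEE = 11101110 → 3-byte char #7 = EE A7 89.
Offset 23: leading byte 0xEE = 11101110 → 3-byte char #8 = EE 83 84.
Offset 26: leading byte 0xE2 = 11100010 → 3-byte char #9 = E2 94 AD.
Leading byte 0xE2 = 11100010 matches 1110xxxx → 3-byte sequence.
Byte 1: 0xE2 = 11100010, payload 0010 (4 bits).
Byte 2: 0x94 = 10010100 (10xxxxxx ✓), payload 010100.
Byte 3: 0xAD = 10101101 (10xxxxxx ✓), payload 101101.
Concatenate: 0010010100101101 = 0x252D (16 bits → U+252D).

U+252D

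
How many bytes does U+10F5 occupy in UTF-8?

U+10F5 = 0x10F5. UTF-8 uses 1 byte below 0x80, 2 below 0x800, 3 below 0x10000, 4 up to 0x10FFFF. 0x10F5 is in U+0800–U+FFFF → 3 bytes.

3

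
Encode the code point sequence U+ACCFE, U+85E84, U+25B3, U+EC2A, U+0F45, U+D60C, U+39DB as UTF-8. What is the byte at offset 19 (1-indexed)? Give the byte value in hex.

0x98

1-indexed offset 19 is 0-indexed offset 18.
U+ACCFE → 4-byte form F2 AC B3 BE at offsets 0–3.
U+85E84 → 4-byte form F2 85 BA 84 at offsets 4–7.
U+25B3 → 3-byte form E2 96 B3 at offsets 8–10.
U+EC2A → 3-byte form EE B0 AA at offsets 11–13.
U+0F45 → 3-byte form E0 BD 85 at offsets 14–16.
U+D60C → 3-byte form ED 98 8C at offsets 17–19.
Offset 18 falls in char 6's range; it's byte 2 of ED 98 8C = 0x98.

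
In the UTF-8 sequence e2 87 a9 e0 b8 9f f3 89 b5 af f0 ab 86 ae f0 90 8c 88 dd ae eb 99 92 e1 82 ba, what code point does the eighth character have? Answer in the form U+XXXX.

Offset 0: leading byte 0xE2 = 11100010 → 3-byte char #1 = E2 87 A9.
Offset 3: leading byte 0xE0 = 11100000 → 3-byte char #2 = E0 B8 9F.
Offset 6: leading byte 0xF3 = 11110011 → 4-byte char #3 = F3 89 B5 AF.
Offset 10: leading byte 0xF0 = 11110000 → 4-byte char #4 = F0 AB 86 AE.
Offset 14: leading byte 0xF0 = 11110000 → 4-byte char #5 = F0 90 8C 88.
Offset 18: leading byte 0xDD = 11011101 → 2-byte char #6 = DD AE.
Offset 20: leading byte 0xEB = 11101011 → 3-byte char #7 = EB 99 92.
Offset 23: leading byte 0xE1 = 11100001 → 3-byte char #8 = E1 82 BA.
Leading byte 0xE1 = 11100001 matches 1110xxxx → 3-byte sequence.
Byte 1: 0xE1 = 11100001, payload 0001 (4 bits).
Byte 2: 0x82 = 10000010 (10xxxxxx ✓), payload 000010.
Byte 3: 0xBA = 10111010 (10xxxxxx ✓), payload 111010.
Concatenate: 0001000010111010 = 0x10BA (16 bits → U+10BA).

U+10BA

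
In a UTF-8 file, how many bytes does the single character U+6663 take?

3

U+6663 = 0x6663. UTF-8 uses 1 byte below 0x80, 2 below 0x800, 3 below 0x10000, 4 up to 0x10FFFF. 0x6663 is in U+0800–U+FFFF → 3 bytes.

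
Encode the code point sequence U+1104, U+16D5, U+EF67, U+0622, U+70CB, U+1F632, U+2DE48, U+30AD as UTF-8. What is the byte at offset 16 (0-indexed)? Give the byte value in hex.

U+1104 → 3-byte form E1 84 84 at offsets 0–2.
U+16D5 → 3-byte form E1 9B 95 at offsets 3–5.
U+EF67 → 3-byte form EE BD A7 at offsets 6–8.
U+0622 → 2-byte form D8 A2 at offsets 9–10.
U+70CB → 3-byte form E7 83 8B at offsets 11–13.
U+1F632 → 4-byte form F0 9F 98 B2 at offsets 14–17.
Offset 16 falls in char 6's range; it's byte 3 of F0 9F 98 B2 = 0x98.

0x98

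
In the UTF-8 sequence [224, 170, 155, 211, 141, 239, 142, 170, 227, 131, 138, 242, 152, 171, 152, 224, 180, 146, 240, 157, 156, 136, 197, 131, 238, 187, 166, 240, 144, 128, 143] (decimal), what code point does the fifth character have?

U+98AD8

Offset 0: leading byte 0xE0 = 11100000 → 3-byte char #1 = E0 AA 9B.
Offset 3: leading byte 0xD3 = 11010011 → 2-byte char #2 = D3 8D.
Offset 5: leading byte 0xEF = 11101111 → 3-byte char #3 = EF 8E AA.
Offset 8: leading byte 0xE3 = 11100011 → 3-byte char #4 = E3 83 8A.
Offset 11: leading byte 0xF2 = 11110010 → 4-byte char #5 = F2 98 AB 98.
Leading byte 0xF2 = 11110010 matches 11110xxx → 4-byte sequence.
Byte 1: 0xF2 = 11110010, payload 010 (3 bits).
Byte 2: 0x98 = 10011000 (10xxxxxx ✓), payload 011000.
Byte 3: 0xAB = 10101011 (10xxxxxx ✓), payload 101011.
Byte 4: 0x98 = 10011000 (10xxxxxx ✓), payload 011000.
Concatenate: 010011000101011011000 = 0x98AD8 (21 bits → U+98AD8).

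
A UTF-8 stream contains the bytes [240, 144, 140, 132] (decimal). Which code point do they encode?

Leading byte 0xF0 = 11110000 matches 11110xxx → 4-byte sequence.
Byte 1: 0xF0 = 11110000, payload 000 (3 bits).
Byte 2: 0x90 = 10010000 (10xxxxxx ✓), payload 010000.
Byte 3: 0x8C = 10001100 (10xxxxxx ✓), payload 001100.
Byte 4: 0x84 = 10000100 (10xxxxxx ✓), payload 000100.
Concatenate: 000010000001100000100 = 0x10304 (21 bits → U+10304).

U+10304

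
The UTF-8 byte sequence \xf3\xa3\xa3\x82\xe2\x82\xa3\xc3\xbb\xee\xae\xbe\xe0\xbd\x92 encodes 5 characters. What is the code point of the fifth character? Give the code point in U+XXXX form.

Offset 0: leading byte 0xF3 = 11110011 → 4-byte char #1 = F3 A3 A3 82.
Offset 4: leading byte 0xE2 = 11100010 → 3-byte char #2 = E2 82 A3.
Offset 7: leading byte 0xC3 = 11000011 → 2-byte char #3 = C3 BB.
Offset 9: leading byte 0xEE = 11101110 → 3-byte char #4 = EE AE BE.
Offset 12: leading byte 0xE0 = 11100000 → 3-byte char #5 = E0 BD 92.
Leading byte 0xE0 = 11100000 matches 1110xxxx → 3-byte sequence.
Byte 1: 0xE0 = 11100000, payload 0000 (4 bits).
Byte 2: 0xBD = 10111101 (10xxxxxx ✓), payload 111101.
Byte 3: 0x92 = 10010010 (10xxxxxx ✓), payload 010010.
Concatenate: 0000111101010010 = 0xF52 (16 bits → U+0F52).

U+0F52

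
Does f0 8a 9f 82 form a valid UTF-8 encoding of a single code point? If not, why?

Leading byte 0xF0 = 11110000 → 4-byte form.
Continuation bytes all match 10xxxxxx. Payload decodes to 0xA7C2.
But 0xA7C2 < 0x10000, the minimum for a 4-byte sequence — this is an overlong encoding.

invalid (overlong encoding)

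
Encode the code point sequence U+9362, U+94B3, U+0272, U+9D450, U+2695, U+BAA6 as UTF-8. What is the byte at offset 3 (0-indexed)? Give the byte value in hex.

U+9362 → 3-byte form E9 8D A2 at offsets 0–2.
U+94B3 → 3-byte form E9 92 B3 at offsets 3–5.
Offset 3 falls in char 2's range; it's byte 1 of E9 92 B3 = 0xE9.

0xE9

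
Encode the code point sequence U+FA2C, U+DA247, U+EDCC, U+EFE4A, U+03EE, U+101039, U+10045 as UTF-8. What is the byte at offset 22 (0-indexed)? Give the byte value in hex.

0x81

U+FA2C → 3-byte form EF A8 AC at offsets 0–2.
U+DA247 → 4-byte form F3 9A 89 87 at offsets 3–6.
U+EDCC → 3-byte form EE B7 8C at offsets 7–9.
U+EFE4A → 4-byte form F3 AF B9 8A at offsets 10–13.
U+03EE → 2-byte form CF AE at offsets 14–15.
U+101039 → 4-byte form F4 81 80 B9 at offsets 16–19.
U+10045 → 4-byte form F0 90 81 85 at offsets 20–23.
Offset 22 falls in char 7's range; it's byte 3 of F0 90 81 85 = 0x81.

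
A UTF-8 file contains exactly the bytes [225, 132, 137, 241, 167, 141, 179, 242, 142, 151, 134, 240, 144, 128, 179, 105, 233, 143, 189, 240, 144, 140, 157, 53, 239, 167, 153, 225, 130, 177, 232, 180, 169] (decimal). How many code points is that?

11

Byte at offset 0: 0xE1 = 11100001 → 3-byte char (#1). Advance 3.
Byte at offset 3: 0xF1 = 11110001 → 4-byte char (#2). Advance 4.
Byte at offset 7: 0xF2 = 11110010 → 4-byte char (#3). Advance 4.
Byte at offset 11: 0xF0 = 11110000 → 4-byte char (#4). Advance 4.
Byte at offset 15: 0x69 = 01101001 → 1-byte char (#5). Advance 1.
Byte at offset 16: 0xE9 = 11101001 → 3-byte char (#6). Advance 3.
Byte at offset 19: 0xF0 = 11110000 → 4-byte char (#7). Advance 4.
Byte at offset 23: 0x35 = 00110101 → 1-byte char (#8). Advance 1.
Byte at offset 24: 0xEF = 11101111 → 3-byte char (#9). Advance 3.
Byte at offset 27: 0xE1 = 11100001 → 3-byte char (#10). Advance 3.
Byte at offset 30: 0xE8 = 11101000 → 3-byte char (#11). Advance 3.
Reached end at offset 33 after 11 code points.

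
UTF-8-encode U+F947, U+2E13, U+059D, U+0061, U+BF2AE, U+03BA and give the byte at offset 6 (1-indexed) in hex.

0x93

1-indexed offset 6 is 0-indexed offset 5.
U+F947 → 3-byte form EF A5 87 at offsets 0–2.
U+2E13 → 3-byte form E2 B8 93 at offsets 3–5.
Offset 5 falls in char 2's range; it's byte 3 of E2 B8 93 = 0x93.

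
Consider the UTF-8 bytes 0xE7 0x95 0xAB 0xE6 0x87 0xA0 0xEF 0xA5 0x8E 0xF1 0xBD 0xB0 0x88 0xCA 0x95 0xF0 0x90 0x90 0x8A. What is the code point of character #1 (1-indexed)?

Offset 0: leading byte 0xE7 = 11100111 → 3-byte char #1 = E7 95 AB.
Leading byte 0xE7 = 11100111 matches 1110xxxx → 3-byte sequence.
Byte 1: 0xE7 = 11100111, payload 0111 (4 bits).
Byte 2: 0x95 = 10010101 (10xxxxxx ✓), payload 010101.
Byte 3: 0xAB = 10101011 (10xxxxxx ✓), payload 101011.
Concatenate: 0111010101101011 = 0x756B (16 bits → U+756B).

U+756B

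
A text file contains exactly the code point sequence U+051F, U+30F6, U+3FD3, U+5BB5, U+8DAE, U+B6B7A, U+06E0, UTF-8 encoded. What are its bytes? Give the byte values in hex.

U+051F: 2-byte form → D4 9F.
U+30F6: 3-byte form → E3 83 B6.
U+3FD3: 3-byte form → E3 BF 93.
U+5BB5: 3-byte form → E5 AE B5.
U+8DAE: 3-byte form → E8 B6 AE.
U+B6B7A: 4-byte form → F2 B6 AD BA.
U+06E0: 2-byte form → DB A0.
Concatenated (20 bytes): D4 9F E3 83 B6 E3 BF 93 E5 AE B5 E8 B6 AE F2 B6 AD BA DB A0.

D4 9F E3 83 B6 E3 BF 93 E5 AE B5 E8 B6 AE F2 B6 AD BA DB A0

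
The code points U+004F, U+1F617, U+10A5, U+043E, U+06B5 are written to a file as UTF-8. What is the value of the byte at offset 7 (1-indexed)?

0x82

1-indexed offset 7 is 0-indexed offset 6.
U+004F → 1-byte form 4F at offsets 0–0.
U+1F617 → 4-byte form F0 9F 98 97 at offsets 1–4.
U+10A5 → 3-byte form E1 82 A5 at offsets 5–7.
Offset 6 falls in char 3's range; it's byte 2 of E1 82 A5 = 0x82.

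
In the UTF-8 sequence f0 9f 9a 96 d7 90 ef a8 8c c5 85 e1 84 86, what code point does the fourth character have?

Offset 0: leading byte 0xF0 = 11110000 → 4-byte char #1 = F0 9F 9A 96.
Offset 4: leading byte 0xD7 = 11010111 → 2-byte char #2 = D7 90.
Offset 6: leading byte 0xEF = 11101111 → 3-byte char #3 = EF A8 8C.
Offset 9: leading byte 0xC5 = 11000101 → 2-byte char #4 = C5 85.
Leading byte 0xC5 = 11000101 matches 110xxxxx → 2-byte sequence.
Byte 1: 0xC5 = 11000101, payload 00101 (5 bits).
Byte 2: 0x85 = 10000101 (10xxxxxx ✓), payload 000101.
Concatenate: 00101000101 = 0x145 (11 bits → U+0145).

U+0145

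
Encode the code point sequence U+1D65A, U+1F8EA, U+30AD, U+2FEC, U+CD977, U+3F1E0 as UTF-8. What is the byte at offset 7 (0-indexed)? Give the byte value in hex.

0xAA

U+1D65A → 4-byte form F0 9D 99 9A at offsets 0–3.
U+1F8EA → 4-byte form F0 9F A3 AA at offsets 4–7.
Offset 7 falls in char 2's range; it's byte 4 of F0 9F A3 AA = 0xAA.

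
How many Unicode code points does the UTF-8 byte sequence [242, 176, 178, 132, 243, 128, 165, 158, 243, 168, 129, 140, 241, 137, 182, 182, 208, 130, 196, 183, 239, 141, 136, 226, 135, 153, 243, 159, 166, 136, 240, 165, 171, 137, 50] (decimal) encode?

11

Byte at offset 0: 0xF2 = 11110010 → 4-byte char (#1). Advance 4.
Byte at offset 4: 0xF3 = 11110011 → 4-byte char (#2). Advance 4.
Byte at offset 8: 0xF3 = 11110011 → 4-byte char (#3). Advance 4.
Byte at offset 12: 0xF1 = 11110001 → 4-byte char (#4). Advance 4.
Byte at offset 16: 0xD0 = 11010000 → 2-byte char (#5). Advance 2.
Byte at offset 18: 0xC4 = 11000100 → 2-byte char (#6). Advance 2.
Byte at offset 20: 0xEF = 11101111 → 3-byte char (#7). Advance 3.
Byte at offset 23: 0xE2 = 11100010 → 3-byte char (#8). Advance 3.
Byte at offset 26: 0xF3 = 11110011 → 4-byte char (#9). Advance 4.
Byte at offset 30: 0xF0 = 11110000 → 4-byte char (#10). Advance 4.
Byte at offset 34: 0x32 = 00110010 → 1-byte char (#11). Advance 1.
Reached end at offset 35 after 11 code points.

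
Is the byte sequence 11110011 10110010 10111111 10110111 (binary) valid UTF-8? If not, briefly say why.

Leading byte 0xF3 = 11110011 → 4-byte form.
Continuation bytes 0xB2=10110010, 0xBF=10111111, 0xB7=10110111 all match 10xxxxxx.
Decoded value 0xF2FF7 is ≥ 0x10000 (shortest form) and not a surrogate.

valid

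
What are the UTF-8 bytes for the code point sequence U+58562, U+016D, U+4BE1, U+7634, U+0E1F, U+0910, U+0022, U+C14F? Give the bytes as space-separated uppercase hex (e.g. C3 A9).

U+58562: 4-byte form → F1 98 95 A2.
U+016D: 2-byte form → C5 AD.
U+4BE1: 3-byte form → E4 AF A1.
U+7634: 3-byte form → E7 98 B4.
U+0E1F: 3-byte form → E0 B8 9F.
U+0910: 3-byte form → E0 A4 90.
U+0022: 1-byte form → 22.
U+C14F: 3-byte form → EC 85 8F.
Concatenated (22 bytes): F1 98 95 A2 C5 AD E4 AF A1 E7 98 B4 E0 B8 9F E0 A4 90 22 EC 85 8F.

F1 98 95 A2 C5 AD E4 AF A1 E7 98 B4 E0 B8 9F E0 A4 90 22 EC 85 8F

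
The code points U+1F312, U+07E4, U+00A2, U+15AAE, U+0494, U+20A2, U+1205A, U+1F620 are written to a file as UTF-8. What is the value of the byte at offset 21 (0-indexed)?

0xF0

U+1F312 → 4-byte form F0 9F 8C 92 at offsets 0–3.
U+07E4 → 2-byte form DF A4 at offsets 4–5.
U+00A2 → 2-byte form C2 A2 at offsets 6–7.
U+15AAE → 4-byte form F0 95 AA AE at offsets 8–11.
U+0494 → 2-byte form D2 94 at offsets 12–13.
U+20A2 → 3-byte form E2 82 A2 at offsets 14–16.
U+1205A → 4-byte form F0 92 81 9A at offsets 17–20.
U+1F620 → 4-byte form F0 9F 98 A0 at offsets 21–24.
Offset 21 falls in char 8's range; it's byte 1 of F0 9F 98 A0 = 0xF0.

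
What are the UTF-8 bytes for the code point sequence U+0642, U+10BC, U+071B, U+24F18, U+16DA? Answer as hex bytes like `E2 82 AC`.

U+0642: 2-byte form → D9 82.
U+10BC: 3-byte form → E1 82 BC.
U+071B: 2-byte form → DC 9B.
U+24F18: 4-byte form → F0 A4 BC 98.
U+16DA: 3-byte form → E1 9B 9A.
Concatenated (14 bytes): D9 82 E1 82 BC DC 9B F0 A4 BC 98 E1 9B 9A.

D9 82 E1 82 BC DC 9B F0 A4 BC 98 E1 9B 9A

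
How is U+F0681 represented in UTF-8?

F3 B0 9A 81

U+F0681 = 0xF0681 = 984705 decimal. In range U+10000–U+10FFFF → 4-byte form: 11110xxx 10xxxxxx 10xxxxxx 10xxxxxx.
Binary (21 bits): 011110000011010000001.
Split 3+6+6+6: 011 | 110000 | 011010 | 000001.
Byte 1: 11110011 = 0xF3.
Byte 2: 10110000 = 0xB0.
Byte 3: 10011010 = 0x9A.
Byte 4: 10000001 = 0x81.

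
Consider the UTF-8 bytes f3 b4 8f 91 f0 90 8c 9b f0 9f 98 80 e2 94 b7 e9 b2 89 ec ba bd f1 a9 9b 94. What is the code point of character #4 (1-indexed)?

Offset 0: leading byte 0xF3 = 11110011 → 4-byte char #1 = F3 B4 8F 91.
Offset 4: leading byte 0xF0 = 11110000 → 4-byte char #2 = F0 90 8C 9B.
Offset 8: leading byte 0xF0 = 11110000 → 4-byte char #3 = F0 9F 98 80.
Offset 12: leading byte 0xE2 = 11100010 → 3-byte char #4 = E2 94 B7.
Leading byte 0xE2 = 11100010 matches 1110xxxx → 3-byte sequence.
Byte 1: 0xE2 = 11100010, payload 0010 (4 bits).
Byte 2: 0x94 = 10010100 (10xxxxxx ✓), payload 010100.
Byte 3: 0xB7 = 10110111 (10xxxxxx ✓), payload 110111.
Concatenate: 0010010100110111 = 0x2537 (16 bits → U+2537).

U+2537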